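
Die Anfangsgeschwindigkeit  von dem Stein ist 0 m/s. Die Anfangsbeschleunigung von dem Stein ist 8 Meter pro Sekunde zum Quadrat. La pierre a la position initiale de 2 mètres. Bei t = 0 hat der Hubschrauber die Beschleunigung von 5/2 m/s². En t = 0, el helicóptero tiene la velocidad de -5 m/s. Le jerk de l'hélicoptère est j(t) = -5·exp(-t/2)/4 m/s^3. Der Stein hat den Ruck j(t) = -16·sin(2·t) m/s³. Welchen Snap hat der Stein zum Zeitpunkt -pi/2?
Ausgehend von dem Ruck j(t) = -16·sin(2·t), nehmen wir 1 Ableitung. Durch Ableiten von dem Ruck erhalten wir den Snap: s(t) = -32·cos(2·t). Mit s(t) = -32·cos(2·t) und Einsetzen von t = -pi/2, finden wir s = 32.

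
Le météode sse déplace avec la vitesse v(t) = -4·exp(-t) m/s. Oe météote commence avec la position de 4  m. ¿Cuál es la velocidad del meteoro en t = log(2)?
Usando v(t) = -4·exp(-t) y sustituyendo t = log(2), encontramos v = -2.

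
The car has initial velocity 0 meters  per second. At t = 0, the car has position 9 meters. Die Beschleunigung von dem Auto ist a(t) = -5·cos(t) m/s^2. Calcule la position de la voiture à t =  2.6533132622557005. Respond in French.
En partant de l'accélération a(t) = -5·cos(t), nous prenons 2 primitives. La primitive de l'accélération est la vitesse. En utilisant v(0) = 0, nous obtenons v(t) = -5·sin(t). L'intégrale de la vitesse, avec x(0) = 9, donne la position: x(t) = 5·cos(t) + 4. En utilisant x(t) = 5·cos(t) + 4 et en substituant t = 2.6533132622557005, nous trouvons x = -0.415706575609174.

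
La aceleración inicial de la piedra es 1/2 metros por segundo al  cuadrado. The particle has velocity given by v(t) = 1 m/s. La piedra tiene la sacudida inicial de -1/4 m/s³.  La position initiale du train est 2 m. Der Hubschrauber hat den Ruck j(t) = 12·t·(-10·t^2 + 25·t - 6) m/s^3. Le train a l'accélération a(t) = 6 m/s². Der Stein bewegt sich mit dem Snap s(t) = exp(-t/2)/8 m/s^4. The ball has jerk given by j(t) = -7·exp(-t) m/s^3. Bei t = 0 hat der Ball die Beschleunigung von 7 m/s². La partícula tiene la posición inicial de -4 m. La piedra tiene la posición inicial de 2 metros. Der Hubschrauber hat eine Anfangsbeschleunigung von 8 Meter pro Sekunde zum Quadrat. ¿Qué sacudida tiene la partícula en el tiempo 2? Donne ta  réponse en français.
Nous devons dériver notre équation de la vitesse v(t) = 1 2 fois. La dérivée de la vitesse donne l'accélération: a(t) = 0. En prenant d/dt de a(t), nous trouvons j(t) = 0. De l'équation du jerk j(t) = 0, nous substituons t = 2 pour obtenir j = 0.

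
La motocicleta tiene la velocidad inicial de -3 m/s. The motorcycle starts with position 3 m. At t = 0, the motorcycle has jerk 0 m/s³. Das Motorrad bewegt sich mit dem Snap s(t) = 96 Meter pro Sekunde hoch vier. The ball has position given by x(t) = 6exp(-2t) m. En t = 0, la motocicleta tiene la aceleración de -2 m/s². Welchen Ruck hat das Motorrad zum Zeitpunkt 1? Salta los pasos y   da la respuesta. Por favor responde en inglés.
The answer is 96.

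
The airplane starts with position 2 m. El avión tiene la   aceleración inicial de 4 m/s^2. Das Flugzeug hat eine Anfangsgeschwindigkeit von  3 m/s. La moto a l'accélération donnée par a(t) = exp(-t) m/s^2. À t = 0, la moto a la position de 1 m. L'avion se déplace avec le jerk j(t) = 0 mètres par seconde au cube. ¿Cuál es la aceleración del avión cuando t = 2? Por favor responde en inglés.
We must find the integral of our jerk equation j(t) = 0 1 time. Integrating jerk and using the initial condition a(0) = 4, we get a(t) = 4. Using a(t) = 4 and substituting t = 2, we find a = 4.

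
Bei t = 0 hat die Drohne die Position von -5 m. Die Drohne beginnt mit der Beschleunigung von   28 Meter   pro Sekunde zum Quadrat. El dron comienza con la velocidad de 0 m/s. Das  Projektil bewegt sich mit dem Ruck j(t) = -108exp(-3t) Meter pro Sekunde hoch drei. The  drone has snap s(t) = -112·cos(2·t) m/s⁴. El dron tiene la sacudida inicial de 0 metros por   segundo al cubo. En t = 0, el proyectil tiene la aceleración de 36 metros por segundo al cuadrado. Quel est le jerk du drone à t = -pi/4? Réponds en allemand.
Um dies zu lösen, müssen wir 1 Stammfunktion unserer Gleichung für den Snap s(t) = -112·cos(2·t) finden. Durch Integration von dem Snap und Verwendung der Anfangsbedingung j(0) = 0, erhalten wir j(t) = -56·sin(2·t). Aus der Gleichung für den Ruck j(t) = -56·sin(2·t), setzen wir t = -pi/4 ein und erhalten j = 56.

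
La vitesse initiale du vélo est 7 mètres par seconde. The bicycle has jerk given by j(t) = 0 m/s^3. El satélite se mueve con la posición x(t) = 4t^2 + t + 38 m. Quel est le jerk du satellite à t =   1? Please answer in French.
Nous devons dériver notre équation de la position x(t) = 4·t^2 + t + 38 3 fois. En dérivant la position, nous obtenons la vitesse: v(t) = 8·t + 1. La dérivée de la vitesse donne l'accélération: a(t) = 8. En dérivant l'accélération, nous obtenons le jerk: j(t) = 0. De l'équation du jerk j(t) = 0, nous substituons t = 1 pour obtenir j = 0.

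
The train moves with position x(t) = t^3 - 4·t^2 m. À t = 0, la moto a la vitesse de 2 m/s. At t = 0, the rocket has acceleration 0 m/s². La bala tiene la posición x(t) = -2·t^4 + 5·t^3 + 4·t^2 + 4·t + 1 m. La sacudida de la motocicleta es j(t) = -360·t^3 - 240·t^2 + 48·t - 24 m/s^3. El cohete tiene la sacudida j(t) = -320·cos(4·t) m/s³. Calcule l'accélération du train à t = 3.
Pour résoudre ceci, nous devons prendre 2 dérivées de notre équation de la position x(t) = t^3 - 4·t^2. En prenant d/dt de x(t), nous trouvons v(t) = 3·t^2 - 8·t. La dérivée de la vitesse donne l'accélération: a(t) = 6·t - 8. Nous avons l'accélération a(t) = 6·t - 8. En substituant t = 3: a(3) = 10.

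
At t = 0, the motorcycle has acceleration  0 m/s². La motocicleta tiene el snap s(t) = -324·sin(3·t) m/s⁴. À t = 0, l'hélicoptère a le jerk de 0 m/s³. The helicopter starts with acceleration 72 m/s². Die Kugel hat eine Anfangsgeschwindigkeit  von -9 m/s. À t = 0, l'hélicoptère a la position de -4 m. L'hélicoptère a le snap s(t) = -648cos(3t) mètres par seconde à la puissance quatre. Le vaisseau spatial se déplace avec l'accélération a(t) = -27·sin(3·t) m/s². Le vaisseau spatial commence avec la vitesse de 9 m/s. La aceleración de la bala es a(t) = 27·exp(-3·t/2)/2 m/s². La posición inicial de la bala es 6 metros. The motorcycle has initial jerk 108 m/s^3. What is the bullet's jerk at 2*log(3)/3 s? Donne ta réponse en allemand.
Um dies zu lösen, müssen wir 1 Ableitung unserer Gleichung für die Beschleunigung a(t) = 27·exp(-3·t/2)/2 nehmen. Mit d/dt von a(t) finden wir j(t) = -81·exp(-3·t/2)/4. Wir haben den Ruck j(t) = -81·exp(-3·t/2)/4. Durch Einsetzen von t = 2*log(3)/3: j(2*log(3)/3) = -27/4.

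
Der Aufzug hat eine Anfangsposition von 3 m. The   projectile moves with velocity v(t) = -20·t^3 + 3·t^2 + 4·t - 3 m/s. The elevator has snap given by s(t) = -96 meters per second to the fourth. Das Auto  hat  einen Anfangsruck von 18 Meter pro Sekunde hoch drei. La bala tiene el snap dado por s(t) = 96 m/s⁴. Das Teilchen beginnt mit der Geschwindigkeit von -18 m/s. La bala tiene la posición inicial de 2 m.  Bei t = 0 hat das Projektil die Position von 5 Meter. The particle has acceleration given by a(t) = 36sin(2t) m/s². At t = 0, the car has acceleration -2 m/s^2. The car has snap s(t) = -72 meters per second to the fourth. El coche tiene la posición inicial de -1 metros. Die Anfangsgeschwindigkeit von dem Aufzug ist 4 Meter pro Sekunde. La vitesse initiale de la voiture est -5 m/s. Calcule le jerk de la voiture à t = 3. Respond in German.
Wir müssen unsere Gleichung für den Snap s(t) = -72 1-mal integrieren. Mit ∫s(t)dt und Anwendung von j(0) = 18, finden wir j(t) = 18 - 72·t. Mit j(t) = 18 - 72·t und Einsetzen von t = 3, finden wir j = -198.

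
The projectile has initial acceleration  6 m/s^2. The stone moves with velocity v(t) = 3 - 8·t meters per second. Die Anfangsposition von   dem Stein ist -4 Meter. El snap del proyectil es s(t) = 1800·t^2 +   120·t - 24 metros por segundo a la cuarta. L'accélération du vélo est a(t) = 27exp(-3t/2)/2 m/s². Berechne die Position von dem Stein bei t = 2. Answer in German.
Wir müssen das Integral unserer Gleichung für die Geschwindigkeit v(t) = 3 - 8·t 1-mal finden. Das Integral von der Geschwindigkeit, mit x(0) = -4, ergibt die Position: x(t) = -4·t^2 + 3·t - 4. Mit x(t) = -4·t^2 + 3·t - 4 und Einsetzen von t = 2, finden wir x = -14.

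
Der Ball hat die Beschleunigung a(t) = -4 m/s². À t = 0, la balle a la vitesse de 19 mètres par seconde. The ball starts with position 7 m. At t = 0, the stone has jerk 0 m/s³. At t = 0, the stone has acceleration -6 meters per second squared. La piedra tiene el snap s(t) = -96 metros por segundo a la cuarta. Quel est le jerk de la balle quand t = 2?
Nous devons dériver notre équation de l'accélération a(t) = -4 1 fois. La dérivée de l'accélération donne le jerk: j(t) = 0. En utilisant j(t) = 0 et en substituant t = 2, nous trouvons j = 0.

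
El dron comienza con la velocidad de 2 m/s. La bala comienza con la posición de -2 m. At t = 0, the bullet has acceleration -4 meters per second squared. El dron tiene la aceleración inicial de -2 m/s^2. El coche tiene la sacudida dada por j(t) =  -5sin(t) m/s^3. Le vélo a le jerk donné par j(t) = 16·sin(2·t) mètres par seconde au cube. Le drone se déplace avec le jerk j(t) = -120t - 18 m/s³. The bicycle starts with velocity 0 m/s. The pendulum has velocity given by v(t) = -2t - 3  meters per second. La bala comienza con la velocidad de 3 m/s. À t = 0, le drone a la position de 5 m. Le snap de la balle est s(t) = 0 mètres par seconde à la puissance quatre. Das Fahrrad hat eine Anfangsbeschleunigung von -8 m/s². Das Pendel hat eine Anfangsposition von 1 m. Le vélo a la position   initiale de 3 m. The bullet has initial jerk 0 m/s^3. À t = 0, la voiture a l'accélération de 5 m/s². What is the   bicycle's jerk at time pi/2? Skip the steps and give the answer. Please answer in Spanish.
La respuesta es 0.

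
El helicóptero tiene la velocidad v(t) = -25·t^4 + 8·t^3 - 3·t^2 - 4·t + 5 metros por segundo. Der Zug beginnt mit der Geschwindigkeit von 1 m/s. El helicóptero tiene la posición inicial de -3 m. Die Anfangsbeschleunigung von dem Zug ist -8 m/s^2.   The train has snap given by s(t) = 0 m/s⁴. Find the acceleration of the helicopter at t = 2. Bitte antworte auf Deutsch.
Um dies zu lösen, müssen wir 1 Ableitung unserer Gleichung für die Geschwindigkeit v(t) = -25·t^4 + 8·t^3 - 3·t^2 - 4·t + 5 nehmen. Durch Ableiten von der Geschwindigkeit erhalten wir die Beschleunigung: a(t) = -100·t^3 + 24·t^2 - 6·t - 4. Mit a(t) = -100·t^3 + 24·t^2 - 6·t - 4 und Einsetzen von t = 2, finden wir a = -720.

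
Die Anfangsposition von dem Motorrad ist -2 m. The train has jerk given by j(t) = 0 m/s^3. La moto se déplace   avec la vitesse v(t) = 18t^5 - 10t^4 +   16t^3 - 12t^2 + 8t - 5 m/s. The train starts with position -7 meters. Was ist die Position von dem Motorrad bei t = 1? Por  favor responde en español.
Debemos encontrar la integral de nuestra ecuación de la velocidad v(t) = 18·t^5 - 10·t^4 + 16·t^3 - 12·t^2 + 8·t - 5 1 vez. La antiderivada de la velocidad, con x(0) = -2, da la posición: x(t) = 3·t^6 - 2·t^5 + 4·t^4 - 4·t^3 + 4·t^2 - 5·t - 2. Tenemos la posición x(t) = 3·t^6 - 2·t^5 + 4·t^4 - 4·t^3 + 4·t^2 - 5·t - 2. Sustituyendo t = 1: x(1) = -2.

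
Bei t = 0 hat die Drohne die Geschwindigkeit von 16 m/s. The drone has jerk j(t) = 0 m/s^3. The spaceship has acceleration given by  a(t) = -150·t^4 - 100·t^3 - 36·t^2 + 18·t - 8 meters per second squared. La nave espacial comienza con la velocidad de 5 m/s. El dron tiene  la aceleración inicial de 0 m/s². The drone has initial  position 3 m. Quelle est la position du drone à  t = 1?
En partant du jerk j(t) = 0, nous prenons 3 primitives. La primitive du jerk, avec a(0) = 0, donne l'accélération: a(t) = 0. En prenant ∫a(t)dt et en appliquant v(0) = 16, nous trouvons v(t) = 16. La primitive de la vitesse est la position. En utilisant x(0) = 3, nous obtenons x(t) = 16·t + 3. Nous avons la position x(t) = 16·t + 3. En substituant t = 1: x(1) = 19.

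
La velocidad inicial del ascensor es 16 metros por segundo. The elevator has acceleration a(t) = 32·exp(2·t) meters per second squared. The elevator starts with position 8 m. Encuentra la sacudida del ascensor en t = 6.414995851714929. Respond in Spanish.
Para resolver esto, necesitamos tomar 1 derivada de nuestra ecuación de la aceleración a(t) = 32·exp(2·t). Derivando la aceleración, obtenemos la sacudida: j(t) = 64·exp(2·t). De la ecuación de la sacudida j(t) = 64·exp(2·t), sustituimos t = 6.414995851714929 para obtener j = 23887713.0597463.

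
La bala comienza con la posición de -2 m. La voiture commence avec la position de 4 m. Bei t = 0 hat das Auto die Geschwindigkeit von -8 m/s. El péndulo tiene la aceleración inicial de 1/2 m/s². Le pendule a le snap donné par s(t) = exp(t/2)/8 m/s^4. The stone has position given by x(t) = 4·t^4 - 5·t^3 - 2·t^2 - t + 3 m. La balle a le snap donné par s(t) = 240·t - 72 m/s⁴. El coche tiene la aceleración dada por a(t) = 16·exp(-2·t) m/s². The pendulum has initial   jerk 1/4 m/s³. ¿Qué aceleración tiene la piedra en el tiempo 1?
Debemos derivar nuestra ecuación de la posición x(t) = 4·t^4 - 5·t^3 - 2·t^2 - t + 3 2 veces. Tomando d/dt de x(t), encontramos v(t) = 16·t^3 - 15·t^2 - 4·t - 1. Derivando la velocidad, obtenemos la aceleración: a(t) = 48·t^2 - 30·t - 4. Usando a(t) = 48·t^2 - 30·t - 4 y sustituyendo t = 1, encontramos a = 14.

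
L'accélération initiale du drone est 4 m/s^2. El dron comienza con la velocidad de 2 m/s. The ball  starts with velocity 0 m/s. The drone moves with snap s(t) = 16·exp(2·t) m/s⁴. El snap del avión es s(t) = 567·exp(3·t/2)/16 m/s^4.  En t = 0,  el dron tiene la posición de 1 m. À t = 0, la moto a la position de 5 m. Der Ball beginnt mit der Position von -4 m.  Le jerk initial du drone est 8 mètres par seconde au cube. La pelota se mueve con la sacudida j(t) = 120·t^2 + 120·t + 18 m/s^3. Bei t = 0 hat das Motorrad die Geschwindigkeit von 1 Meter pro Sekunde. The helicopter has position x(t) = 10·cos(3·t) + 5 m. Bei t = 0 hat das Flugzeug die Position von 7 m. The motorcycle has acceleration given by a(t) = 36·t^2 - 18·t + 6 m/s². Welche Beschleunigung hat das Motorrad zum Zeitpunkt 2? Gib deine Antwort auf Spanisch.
De la ecuación de la aceleración a(t) = 36·t^2 - 18·t + 6, sustituimos t = 2 para obtener a = 114.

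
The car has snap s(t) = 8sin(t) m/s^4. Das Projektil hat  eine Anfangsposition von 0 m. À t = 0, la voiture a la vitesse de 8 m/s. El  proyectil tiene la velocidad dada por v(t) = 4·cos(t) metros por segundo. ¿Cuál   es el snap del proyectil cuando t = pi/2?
Debemos derivar nuestra ecuación de la velocidad v(t) = 4·cos(t) 3 veces. Derivando la velocidad, obtenemos la aceleración: a(t) = -4·sin(t). Tomando d/dt de a(t), encontramos j(t) = -4·cos(t). Derivando la sacudida, obtenemos el snap: s(t) = 4·sin(t). Tenemos el snap s(t) = 4·sin(t). Sustituyendo t = pi/2: s(pi/2) = 4.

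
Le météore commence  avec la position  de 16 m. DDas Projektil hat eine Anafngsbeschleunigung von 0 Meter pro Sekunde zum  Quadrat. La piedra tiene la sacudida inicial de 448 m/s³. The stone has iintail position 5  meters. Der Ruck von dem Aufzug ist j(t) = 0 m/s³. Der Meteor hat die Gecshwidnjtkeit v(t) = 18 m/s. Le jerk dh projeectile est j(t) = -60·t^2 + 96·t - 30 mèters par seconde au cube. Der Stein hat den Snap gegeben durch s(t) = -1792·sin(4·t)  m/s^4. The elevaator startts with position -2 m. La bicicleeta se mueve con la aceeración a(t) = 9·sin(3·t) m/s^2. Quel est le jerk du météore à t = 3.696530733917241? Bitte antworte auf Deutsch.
Wir müssen unsere Gleichung für die Geschwindigkeit v(t) = 18 2-mal ableiten. Mit d/dt von v(t) finden wir a(t) = 0. Die Ableitung von der Beschleunigung ergibt den Ruck: j(t) = 0. Mit j(t) = 0 und Einsetzen von t = 3.696530733917241, finden wir j = 0.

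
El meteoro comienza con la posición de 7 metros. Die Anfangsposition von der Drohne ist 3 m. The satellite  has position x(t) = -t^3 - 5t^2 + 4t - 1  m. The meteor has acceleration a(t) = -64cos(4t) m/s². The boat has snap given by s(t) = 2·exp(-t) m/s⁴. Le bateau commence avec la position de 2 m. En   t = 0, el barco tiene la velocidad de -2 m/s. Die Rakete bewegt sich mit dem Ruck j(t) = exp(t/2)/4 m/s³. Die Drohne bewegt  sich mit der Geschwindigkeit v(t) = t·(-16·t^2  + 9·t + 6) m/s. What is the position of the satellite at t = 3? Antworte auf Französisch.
De l'équation de la position x(t) = -t^3 - 5·t^2 + 4·t - 1, nous substituons t = 3 pour obtenir x = -61.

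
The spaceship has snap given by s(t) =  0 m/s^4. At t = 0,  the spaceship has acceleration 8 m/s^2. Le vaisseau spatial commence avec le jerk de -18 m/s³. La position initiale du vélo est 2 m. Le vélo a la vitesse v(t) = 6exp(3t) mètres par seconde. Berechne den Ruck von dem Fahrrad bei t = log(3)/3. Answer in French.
Nous devons dériver notre équation de la vitesse v(t) = 6·exp(3·t) 2 fois. La dérivée de la vitesse donne l'accélération: a(t) = 18·exp(3·t). En dérivant l'accélération, nous obtenons le jerk: j(t) = 54·exp(3·t). De l'équation du jerk j(t) = 54·exp(3·t), nous substituons t = log(3)/3 pour obtenir j = 162.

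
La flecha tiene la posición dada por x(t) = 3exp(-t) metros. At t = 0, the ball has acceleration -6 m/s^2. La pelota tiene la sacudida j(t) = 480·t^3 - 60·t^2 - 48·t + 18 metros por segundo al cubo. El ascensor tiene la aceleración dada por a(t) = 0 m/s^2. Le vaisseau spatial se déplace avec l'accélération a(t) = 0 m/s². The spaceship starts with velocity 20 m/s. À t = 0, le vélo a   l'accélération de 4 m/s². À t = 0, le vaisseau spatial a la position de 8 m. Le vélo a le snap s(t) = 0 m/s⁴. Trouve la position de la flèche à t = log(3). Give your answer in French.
Nous avons la position x(t) = 3·exp(-t). En substituant t = log(3): x(log(3)) = 1.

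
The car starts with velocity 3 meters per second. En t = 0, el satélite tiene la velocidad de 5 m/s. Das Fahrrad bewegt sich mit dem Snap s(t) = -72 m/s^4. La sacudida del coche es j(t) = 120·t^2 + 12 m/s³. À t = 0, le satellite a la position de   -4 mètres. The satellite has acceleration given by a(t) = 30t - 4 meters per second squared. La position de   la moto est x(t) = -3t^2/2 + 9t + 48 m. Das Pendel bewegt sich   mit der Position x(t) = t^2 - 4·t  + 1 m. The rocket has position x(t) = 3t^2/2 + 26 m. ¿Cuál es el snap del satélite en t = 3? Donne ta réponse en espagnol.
Para resolver esto, necesitamos tomar 2 derivadas de nuestra ecuación de la aceleración a(t) = 30·t - 4. Tomando d/dt de a(t), encontramos j(t) = 30. La derivada de la sacudida da el snap: s(t) = 0. De la ecuación del snap s(t) = 0, sustituimos t = 3 para obtener s = 0.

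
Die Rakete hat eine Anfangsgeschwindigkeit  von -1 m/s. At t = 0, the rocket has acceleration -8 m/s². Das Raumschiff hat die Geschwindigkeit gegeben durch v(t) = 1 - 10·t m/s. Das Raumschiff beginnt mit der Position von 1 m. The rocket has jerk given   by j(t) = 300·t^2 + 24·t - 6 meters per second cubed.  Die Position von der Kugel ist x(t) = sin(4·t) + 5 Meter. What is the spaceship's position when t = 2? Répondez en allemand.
Um dies zu lösen, müssen wir 1 Integral unserer Gleichung für die Geschwindigkeit v(t) = 1 - 10·t finden. Mit ∫v(t)dt und Anwendung von x(0) = 1, finden wir x(t) = -5·t^2 + t + 1. Wir haben die Position x(t) = -5·t^2 + t + 1. Durch Einsetzen von t = 2: x(2) = -17.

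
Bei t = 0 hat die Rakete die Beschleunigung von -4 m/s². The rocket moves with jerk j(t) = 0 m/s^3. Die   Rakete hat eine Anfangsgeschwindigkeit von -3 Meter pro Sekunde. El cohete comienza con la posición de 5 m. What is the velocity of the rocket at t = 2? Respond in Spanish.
Necesitamos integrar nuestra ecuación de la sacudida j(t) = 0 2 veces. Integrando la sacudida y usando la condición inicial a(0) = -4, obtenemos a(t) = -4. La antiderivada de la aceleración, con v(0) = -3, da la velocidad: v(t) = -4·t - 3. Tenemos la velocidad v(t) = -4·t - 3. Sustituyendo t = 2: v(2) = -11.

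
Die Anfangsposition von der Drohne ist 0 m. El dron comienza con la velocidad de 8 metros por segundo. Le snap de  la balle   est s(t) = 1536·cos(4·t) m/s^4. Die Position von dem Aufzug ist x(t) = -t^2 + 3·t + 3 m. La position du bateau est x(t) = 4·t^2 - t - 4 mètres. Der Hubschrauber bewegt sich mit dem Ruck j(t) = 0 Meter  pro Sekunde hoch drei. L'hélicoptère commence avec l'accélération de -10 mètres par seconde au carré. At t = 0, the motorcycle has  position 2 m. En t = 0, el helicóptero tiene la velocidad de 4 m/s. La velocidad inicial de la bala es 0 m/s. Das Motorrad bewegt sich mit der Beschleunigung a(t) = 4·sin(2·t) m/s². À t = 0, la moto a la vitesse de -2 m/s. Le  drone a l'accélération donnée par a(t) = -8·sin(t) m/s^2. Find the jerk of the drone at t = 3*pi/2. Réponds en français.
Nous devons dériver notre équation de l'accélération a(t) = -8·sin(t) 1 fois. La dérivée de l'accélération donne le jerk: j(t) = -8·cos(t). Nous avons le jerk j(t) = -8·cos(t). En substituant t = 3*pi/2: j(3*pi/2) = 0.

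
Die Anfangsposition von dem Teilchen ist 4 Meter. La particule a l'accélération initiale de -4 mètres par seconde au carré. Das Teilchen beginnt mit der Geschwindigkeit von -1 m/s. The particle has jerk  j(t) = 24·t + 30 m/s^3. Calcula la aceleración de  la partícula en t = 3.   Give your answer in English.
To solve this, we need to take 1 antiderivative of our jerk equation j(t) = 24·t + 30. Finding the integral of j(t) and using a(0) = -4: a(t) = 12·t^2 + 30·t - 4. We have acceleration a(t) = 12·t^2 + 30·t - 4. Substituting t = 3: a(3) = 194.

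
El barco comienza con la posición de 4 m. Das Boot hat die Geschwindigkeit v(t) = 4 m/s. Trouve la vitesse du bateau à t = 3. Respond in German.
Aus der Gleichung für die Geschwindigkeit v(t) = 4, setzen wir t = 3 ein und erhalten v = 4.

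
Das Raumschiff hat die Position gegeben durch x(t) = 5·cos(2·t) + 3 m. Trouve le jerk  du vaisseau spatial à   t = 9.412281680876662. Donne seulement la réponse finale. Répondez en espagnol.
La respuesta es -0.999598320976089.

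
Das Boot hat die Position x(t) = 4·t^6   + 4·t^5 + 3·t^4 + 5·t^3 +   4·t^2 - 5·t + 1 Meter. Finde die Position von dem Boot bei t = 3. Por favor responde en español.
Usando x(t) = 4·t^6 + 4·t^5 + 3·t^4 + 5·t^3 + 4·t^2 - 5·t + 1 y sustituyendo t = 3, encontramos x = 4288.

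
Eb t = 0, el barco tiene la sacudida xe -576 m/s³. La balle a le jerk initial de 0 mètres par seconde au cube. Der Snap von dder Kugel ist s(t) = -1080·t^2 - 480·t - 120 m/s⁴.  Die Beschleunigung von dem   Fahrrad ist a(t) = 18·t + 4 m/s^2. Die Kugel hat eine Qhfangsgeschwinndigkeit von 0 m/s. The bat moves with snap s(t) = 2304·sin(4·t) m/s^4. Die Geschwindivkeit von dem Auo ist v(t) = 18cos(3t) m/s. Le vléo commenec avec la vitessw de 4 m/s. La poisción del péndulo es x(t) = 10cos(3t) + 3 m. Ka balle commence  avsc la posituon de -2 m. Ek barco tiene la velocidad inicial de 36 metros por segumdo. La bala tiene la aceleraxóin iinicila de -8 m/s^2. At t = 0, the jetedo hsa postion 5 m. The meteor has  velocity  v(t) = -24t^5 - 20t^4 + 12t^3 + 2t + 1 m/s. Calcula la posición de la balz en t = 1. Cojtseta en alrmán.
Wir müssen unsere Gleichung für den Snap s(t) = -1080·t^2 - 480·t - 120 4-mal integrieren. Das Integral von dem Snap ist der Ruck. Mit j(0) = 0 erhalten wir j(t) = 120·t·(-3·t^2 - 2·t - 1). Das Integral von dem Ruck ist die Beschleunigung. Mit a(0) = -8 erhalten wir a(t) = -90·t^4 - 80·t^3 - 60·t^2 - 8. Die Stammfunktion von der Beschleunigung ist die Geschwindigkeit. Mit v(0) = 0 erhalten wir v(t) = -18·t^5 - 20·t^4 - 20·t^3 - 8·t. Die Stammfunktion von der Geschwindigkeit, mit x(0) = -2, ergibt die Position: x(t) = -3·t^6 - 4·t^5 - 5·t^4 - 4·t^2 - 2. Mit x(t) = -3·t^6 - 4·t^5 - 5·t^4 - 4·t^2 - 2 und Einsetzen von t = 1, finden wir x = -18.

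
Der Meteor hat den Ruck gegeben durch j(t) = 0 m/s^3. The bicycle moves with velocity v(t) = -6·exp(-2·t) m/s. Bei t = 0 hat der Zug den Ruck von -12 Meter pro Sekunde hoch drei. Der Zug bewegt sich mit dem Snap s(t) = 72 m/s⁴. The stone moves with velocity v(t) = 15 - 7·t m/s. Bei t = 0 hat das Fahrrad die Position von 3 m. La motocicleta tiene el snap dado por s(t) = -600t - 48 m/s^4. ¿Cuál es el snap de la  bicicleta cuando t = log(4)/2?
Debemos derivar nuestra ecuación de la velocidad v(t) = -6·exp(-2·t) 3 veces. La derivada de la velocidad da la aceleración: a(t) = 12·exp(-2·t). La derivada de la aceleración da la sacudida: j(t) = -24·exp(-2·t). La derivada de la sacudida da el snap: s(t) = 48·exp(-2·t). Tenemos el snap s(t) = 48·exp(-2·t). Sustituyendo t = log(4)/2: s(log(4)/2) = 12.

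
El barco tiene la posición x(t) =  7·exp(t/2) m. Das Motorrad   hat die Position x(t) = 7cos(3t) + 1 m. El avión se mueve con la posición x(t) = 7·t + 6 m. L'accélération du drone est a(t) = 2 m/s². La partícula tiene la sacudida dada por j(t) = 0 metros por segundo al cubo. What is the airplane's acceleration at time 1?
We must differentiate our position equation x(t) = 7·t + 6 2 times. Taking d/dt of x(t), we find v(t) = 7. Differentiating velocity, we get acceleration: a(t) = 0. Using a(t) = 0 and substituting t = 1, we find a = 0.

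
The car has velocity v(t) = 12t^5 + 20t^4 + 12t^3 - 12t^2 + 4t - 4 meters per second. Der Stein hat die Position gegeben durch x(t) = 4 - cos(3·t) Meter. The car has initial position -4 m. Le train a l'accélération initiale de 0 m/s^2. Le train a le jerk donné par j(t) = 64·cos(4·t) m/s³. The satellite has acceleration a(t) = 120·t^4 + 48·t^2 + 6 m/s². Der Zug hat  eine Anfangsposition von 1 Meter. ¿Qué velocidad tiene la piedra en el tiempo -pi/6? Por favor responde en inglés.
To solve this, we need to take 1 derivative of our position equation x(t) = 4 - cos(3·t). Differentiating position, we get velocity: v(t) = 3·sin(3·t). We have velocity v(t) = 3·sin(3·t). Substituting t = -pi/6: v(-pi/6) = -3.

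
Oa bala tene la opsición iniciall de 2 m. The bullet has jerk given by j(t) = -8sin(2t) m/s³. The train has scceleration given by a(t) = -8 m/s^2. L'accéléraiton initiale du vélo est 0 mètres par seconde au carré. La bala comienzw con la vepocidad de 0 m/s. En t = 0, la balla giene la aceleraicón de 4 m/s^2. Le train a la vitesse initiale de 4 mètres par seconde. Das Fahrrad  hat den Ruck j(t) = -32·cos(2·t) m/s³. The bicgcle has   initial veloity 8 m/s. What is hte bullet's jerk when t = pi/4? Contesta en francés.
De l'équation du jerk j(t) = -8·sin(2·t), nous substituons t = pi/4 pour obtenir j = -8.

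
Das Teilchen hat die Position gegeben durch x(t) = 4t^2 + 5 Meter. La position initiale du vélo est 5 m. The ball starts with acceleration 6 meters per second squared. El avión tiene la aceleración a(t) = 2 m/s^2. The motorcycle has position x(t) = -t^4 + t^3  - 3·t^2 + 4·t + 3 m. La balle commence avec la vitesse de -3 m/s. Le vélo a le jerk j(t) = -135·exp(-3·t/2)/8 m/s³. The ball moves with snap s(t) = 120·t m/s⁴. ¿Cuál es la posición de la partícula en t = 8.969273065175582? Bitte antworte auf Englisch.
From the given position equation x(t) = 4·t^2 + 5, we substitute t = 8.969273065175582 to get x = 326.791437270737.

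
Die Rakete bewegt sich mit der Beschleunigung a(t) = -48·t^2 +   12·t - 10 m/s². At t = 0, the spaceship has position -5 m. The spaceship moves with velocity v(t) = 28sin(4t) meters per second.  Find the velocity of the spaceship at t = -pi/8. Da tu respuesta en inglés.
Using v(t) = 28·sin(4·t) and substituting t = -pi/8, we find v = -28.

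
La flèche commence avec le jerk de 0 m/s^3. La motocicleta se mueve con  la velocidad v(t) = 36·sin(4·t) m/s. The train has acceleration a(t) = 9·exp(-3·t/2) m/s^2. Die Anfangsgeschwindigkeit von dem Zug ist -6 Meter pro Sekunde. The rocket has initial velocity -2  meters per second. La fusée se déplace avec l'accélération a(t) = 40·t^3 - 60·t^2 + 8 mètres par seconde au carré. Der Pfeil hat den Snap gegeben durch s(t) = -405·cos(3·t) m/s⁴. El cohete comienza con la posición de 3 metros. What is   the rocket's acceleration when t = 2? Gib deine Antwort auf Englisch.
Using a(t) = 40·t^3 - 60·t^2 + 8 and substituting t = 2, we find a = 88.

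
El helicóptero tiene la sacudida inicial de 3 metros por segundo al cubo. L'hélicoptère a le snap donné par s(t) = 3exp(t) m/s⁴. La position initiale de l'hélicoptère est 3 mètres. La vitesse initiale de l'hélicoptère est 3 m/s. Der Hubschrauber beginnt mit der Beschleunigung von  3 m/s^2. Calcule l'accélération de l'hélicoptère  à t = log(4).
En partant du snap s(t) = 3·exp(t), nous prenons 2 primitives. En intégrant le snap et en utilisant la condition initiale j(0) = 3, nous obtenons j(t) = 3·exp(t). La primitive du jerk est l'accélération. En utilisant a(0) = 3, nous obtenons a(t) = 3·exp(t). En utilisant a(t) = 3·exp(t) et en substituant t = log(4), nous trouvons a = 12.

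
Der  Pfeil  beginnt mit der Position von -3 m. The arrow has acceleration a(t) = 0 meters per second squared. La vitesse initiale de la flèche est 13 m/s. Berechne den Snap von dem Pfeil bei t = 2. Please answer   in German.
Ausgehend von der Beschleunigung a(t) = 0, nehmen wir 2 Ableitungen. Durch Ableiten von der Beschleunigung erhalten wir den Ruck: j(t) = 0. Mit d/dt von j(t) finden wir s(t) = 0. Aus der Gleichung für den Snap s(t) = 0, setzen wir t = 2 ein und erhalten s = 0.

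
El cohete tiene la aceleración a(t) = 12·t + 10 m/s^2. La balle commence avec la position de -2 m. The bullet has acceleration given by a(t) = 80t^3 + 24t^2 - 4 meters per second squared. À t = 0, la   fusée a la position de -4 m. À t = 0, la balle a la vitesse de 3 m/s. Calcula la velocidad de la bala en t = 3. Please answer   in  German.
Ausgehend von der Beschleunigung a(t) = 80·t^3 + 24·t^2 - 4, nehmen wir 1 Stammfunktion. Mit ∫a(t)dt und Anwendung von v(0) = 3, finden wir v(t) = 20·t^4 + 8·t^3 - 4·t + 3. Mit v(t) = 20·t^4 + 8·t^3 - 4·t + 3 und Einsetzen von t = 3, finden wir v = 1827.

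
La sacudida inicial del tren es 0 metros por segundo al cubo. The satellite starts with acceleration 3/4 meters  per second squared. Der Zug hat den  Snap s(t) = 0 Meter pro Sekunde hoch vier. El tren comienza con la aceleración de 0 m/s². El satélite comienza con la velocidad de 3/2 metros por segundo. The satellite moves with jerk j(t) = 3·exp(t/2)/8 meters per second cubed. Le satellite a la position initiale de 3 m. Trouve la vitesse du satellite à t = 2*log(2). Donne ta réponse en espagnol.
Debemos encontrar la integral de nuestra ecuación de la sacudida j(t) = 3·exp(t/2)/8 2 veces. Integrando la sacudida y usando la condición inicial a(0) = 3/4, obtenemos a(t) = 3·exp(t/2)/4. Integrando la aceleración y usando la condición inicial v(0) = 3/2, obtenemos v(t) = 3·exp(t/2)/2. Tenemos la velocidad v(t) = 3·exp(t/2)/2. Sustituyendo t = 2*log(2): v(2*log(2)) = 3.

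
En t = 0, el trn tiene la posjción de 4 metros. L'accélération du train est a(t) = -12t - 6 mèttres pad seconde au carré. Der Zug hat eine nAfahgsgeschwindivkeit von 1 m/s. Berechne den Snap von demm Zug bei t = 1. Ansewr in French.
Pour résoudre ceci, nous devons prendre 2 dérivées de notre équation de l'accélération a(t) = -12·t - 6. La dérivée de l'accélération donne le jerk: j(t) = -12. La dérivée du jerk donne le snap: s(t) = 0. Nous avons le snap s(t) = 0. En substituant t = 1: s(1) = 0.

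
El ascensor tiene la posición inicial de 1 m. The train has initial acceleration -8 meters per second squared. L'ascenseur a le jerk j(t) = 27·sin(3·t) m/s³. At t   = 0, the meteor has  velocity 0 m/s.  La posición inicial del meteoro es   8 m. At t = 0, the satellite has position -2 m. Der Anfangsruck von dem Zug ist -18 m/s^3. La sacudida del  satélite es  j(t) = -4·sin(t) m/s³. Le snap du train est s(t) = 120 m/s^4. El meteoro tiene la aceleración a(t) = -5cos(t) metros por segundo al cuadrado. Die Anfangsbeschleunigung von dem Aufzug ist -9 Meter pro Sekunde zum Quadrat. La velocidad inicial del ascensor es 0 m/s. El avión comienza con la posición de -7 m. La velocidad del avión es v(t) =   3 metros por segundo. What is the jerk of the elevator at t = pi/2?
From the given jerk equation j(t) = 27·sin(3·t), we substitute t = pi/2 to get j = -27.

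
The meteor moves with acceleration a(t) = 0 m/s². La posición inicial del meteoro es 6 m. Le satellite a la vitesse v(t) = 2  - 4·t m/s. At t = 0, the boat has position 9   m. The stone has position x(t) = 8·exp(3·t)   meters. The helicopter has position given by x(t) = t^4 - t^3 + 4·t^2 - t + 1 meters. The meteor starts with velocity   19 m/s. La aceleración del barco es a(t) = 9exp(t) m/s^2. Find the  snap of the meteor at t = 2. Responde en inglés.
Starting from acceleration a(t) = 0, we take 2 derivatives. The derivative of acceleration gives jerk: j(t) = 0. The derivative of jerk gives snap: s(t) = 0. From the given snap equation s(t) = 0, we substitute t = 2 to get s = 0.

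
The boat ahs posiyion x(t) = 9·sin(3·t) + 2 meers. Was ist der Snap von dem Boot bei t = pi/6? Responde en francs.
En partant de la position x(t) = 9·sin(3·t) + 2, nous prenons 4 dérivées. En prenant d/dt de x(t), nous trouvons v(t) = 27·cos(3·t). La dérivée de la vitesse donne l'accélération: a(t) = -81·sin(3·t). En dérivant l'accélération, nous obtenons le jerk: j(t) = -243·cos(3·t). En dérivant le jerk, nous obtenons le snap: s(t) = 729·sin(3·t). De l'équation du snap s(t) = 729·sin(3·t), nous substituons t = pi/6 pour obtenir s = 729.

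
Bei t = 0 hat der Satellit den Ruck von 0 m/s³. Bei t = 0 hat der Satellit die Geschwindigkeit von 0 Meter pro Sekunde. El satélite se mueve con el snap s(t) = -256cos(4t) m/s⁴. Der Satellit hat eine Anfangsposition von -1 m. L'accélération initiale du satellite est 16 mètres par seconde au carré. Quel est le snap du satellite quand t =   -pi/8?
En utilisant s(t) = -256·cos(4·t) et en substituant t = -pi/8, nous trouvons s = 0.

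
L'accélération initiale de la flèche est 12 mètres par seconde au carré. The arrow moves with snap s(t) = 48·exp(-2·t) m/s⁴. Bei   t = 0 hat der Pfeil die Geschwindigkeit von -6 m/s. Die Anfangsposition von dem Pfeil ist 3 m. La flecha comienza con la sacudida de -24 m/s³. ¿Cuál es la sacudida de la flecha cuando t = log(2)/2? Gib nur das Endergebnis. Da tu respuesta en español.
En t = log(2)/2, j = -12.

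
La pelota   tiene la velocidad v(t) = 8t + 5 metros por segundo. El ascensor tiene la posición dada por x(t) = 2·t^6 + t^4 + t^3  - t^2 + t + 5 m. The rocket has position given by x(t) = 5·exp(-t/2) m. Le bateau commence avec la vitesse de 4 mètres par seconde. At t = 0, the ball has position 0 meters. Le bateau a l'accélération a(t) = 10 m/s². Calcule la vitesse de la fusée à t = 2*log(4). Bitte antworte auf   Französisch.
Pour résoudre ceci, nous devons prendre 1 dérivée de notre équation de la position x(t) = 5·exp(-t/2). En prenant d/dt de x(t), nous trouvons v(t) = -5·exp(-t/2)/2. De l'équation de la vitesse v(t) = -5·exp(-t/2)/2, nous substituons t = 2*log(4) pour obtenir v = -5/8.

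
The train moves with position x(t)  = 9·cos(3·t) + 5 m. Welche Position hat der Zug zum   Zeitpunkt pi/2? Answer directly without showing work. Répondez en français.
x(pi/2) = 5.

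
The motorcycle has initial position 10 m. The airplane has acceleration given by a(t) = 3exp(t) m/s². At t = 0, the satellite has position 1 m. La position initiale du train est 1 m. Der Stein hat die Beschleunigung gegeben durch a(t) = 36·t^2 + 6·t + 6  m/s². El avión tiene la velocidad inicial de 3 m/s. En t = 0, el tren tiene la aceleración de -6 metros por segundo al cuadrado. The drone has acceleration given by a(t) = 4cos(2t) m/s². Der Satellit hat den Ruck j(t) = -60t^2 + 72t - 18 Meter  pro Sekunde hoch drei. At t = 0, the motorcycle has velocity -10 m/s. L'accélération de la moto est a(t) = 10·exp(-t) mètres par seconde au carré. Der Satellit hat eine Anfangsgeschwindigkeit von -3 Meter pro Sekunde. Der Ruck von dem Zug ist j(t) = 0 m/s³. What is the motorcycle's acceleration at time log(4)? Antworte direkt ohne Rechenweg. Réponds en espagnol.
La respuesta es 5/2.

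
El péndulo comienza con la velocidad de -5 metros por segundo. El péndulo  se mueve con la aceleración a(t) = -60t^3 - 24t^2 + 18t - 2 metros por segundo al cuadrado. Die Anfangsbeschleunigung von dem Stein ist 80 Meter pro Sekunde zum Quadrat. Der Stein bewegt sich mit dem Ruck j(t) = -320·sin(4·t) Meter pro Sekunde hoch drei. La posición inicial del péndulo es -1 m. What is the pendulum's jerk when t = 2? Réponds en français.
En partant de l'accélération a(t) = -60·t^3 - 24·t^2 + 18·t - 2, nous prenons 1 dérivée. La dérivée de l'accélération donne le jerk: j(t) = -180·t^2 - 48·t + 18. En utilisant j(t) = -180·t^2 - 48·t + 18 et en substituant t = 2, nous trouvons j = -798.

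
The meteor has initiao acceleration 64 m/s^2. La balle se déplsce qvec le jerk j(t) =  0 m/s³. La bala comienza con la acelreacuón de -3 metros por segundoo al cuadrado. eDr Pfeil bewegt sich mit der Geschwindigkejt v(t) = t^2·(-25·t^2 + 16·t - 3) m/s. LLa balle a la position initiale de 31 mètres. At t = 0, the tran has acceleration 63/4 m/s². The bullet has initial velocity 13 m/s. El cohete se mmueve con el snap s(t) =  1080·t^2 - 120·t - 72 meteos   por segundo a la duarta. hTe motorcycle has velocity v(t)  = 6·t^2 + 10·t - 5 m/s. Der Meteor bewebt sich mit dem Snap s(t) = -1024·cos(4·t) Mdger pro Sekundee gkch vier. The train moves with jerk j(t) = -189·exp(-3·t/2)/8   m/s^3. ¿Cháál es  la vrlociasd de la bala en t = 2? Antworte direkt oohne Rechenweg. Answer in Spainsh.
La respuesta es 7.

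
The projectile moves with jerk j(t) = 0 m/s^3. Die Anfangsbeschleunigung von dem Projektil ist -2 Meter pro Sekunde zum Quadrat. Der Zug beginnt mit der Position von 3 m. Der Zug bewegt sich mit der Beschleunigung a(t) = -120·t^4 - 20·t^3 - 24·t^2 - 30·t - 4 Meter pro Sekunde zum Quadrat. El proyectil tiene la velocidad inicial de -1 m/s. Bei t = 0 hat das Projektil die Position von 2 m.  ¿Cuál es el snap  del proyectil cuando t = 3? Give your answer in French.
Nous devons dériver notre équation du jerk j(t) = 0 1 fois. En prenant d/dt de j(t), nous trouvons s(t) = 0. Nous avons le snap s(t) = 0. En substituant t = 3: s(3) = 0.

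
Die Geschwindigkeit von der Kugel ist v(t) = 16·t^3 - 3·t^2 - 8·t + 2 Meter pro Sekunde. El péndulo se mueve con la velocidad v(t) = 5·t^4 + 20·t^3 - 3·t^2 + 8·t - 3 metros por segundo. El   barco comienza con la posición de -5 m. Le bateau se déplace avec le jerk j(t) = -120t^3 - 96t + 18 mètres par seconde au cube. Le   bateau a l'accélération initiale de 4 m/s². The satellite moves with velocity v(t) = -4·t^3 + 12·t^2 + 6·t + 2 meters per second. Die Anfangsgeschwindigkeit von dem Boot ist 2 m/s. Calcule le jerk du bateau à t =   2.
En utilisant j(t) = -120·t^3 - 96·t + 18 et en substituant t = 2, nous trouvons j = -1134.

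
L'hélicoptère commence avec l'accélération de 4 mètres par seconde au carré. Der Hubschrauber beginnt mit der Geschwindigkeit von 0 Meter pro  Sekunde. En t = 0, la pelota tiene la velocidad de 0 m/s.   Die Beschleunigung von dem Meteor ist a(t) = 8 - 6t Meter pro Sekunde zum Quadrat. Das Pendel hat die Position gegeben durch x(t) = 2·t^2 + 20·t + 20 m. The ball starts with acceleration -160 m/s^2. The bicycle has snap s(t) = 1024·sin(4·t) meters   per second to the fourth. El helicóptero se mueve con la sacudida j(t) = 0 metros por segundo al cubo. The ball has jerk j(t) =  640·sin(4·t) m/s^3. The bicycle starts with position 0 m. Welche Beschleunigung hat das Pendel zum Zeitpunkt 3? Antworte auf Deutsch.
Ausgehend von der Position x(t) = 2·t^2 + 20·t + 20, nehmen wir 2 Ableitungen. Die Ableitung von der Position ergibt die Geschwindigkeit: v(t) = 4·t + 20. Durch Ableiten von der Geschwindigkeit erhalten wir die Beschleunigung: a(t) = 4. Wir haben die Beschleunigung a(t) = 4. Durch Einsetzen von t = 3: a(3) = 4.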